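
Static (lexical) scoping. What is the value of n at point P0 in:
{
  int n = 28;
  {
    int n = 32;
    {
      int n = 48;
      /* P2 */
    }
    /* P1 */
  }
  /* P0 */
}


n declared in the same block as P0
n = 28


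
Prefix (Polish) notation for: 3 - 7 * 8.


'*' binds tighter: tree is (- 3 (* 7 8))
Prefix: - 3 * 7 8


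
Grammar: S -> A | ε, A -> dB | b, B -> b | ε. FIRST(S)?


Per alternative of S: FIRST(A) = {b, d}; FIRST(ε) = {ε}
FIRST(S) = {b, d, ε}


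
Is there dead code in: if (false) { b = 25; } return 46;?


condition is constant false, so the whole block is unreachable
Dead: 'if (false) { b = 25; }'


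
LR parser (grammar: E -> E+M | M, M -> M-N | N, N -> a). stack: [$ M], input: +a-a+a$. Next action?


lookahead ∉ {-} so M won't extend; reduce E -> M
Action: reduce (E -> M)


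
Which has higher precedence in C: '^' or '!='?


'!=' is equality (level 6); '^' is bitwise XOR (level 4)
Higher level binds tighter
'!=' has higher precedence than '^'


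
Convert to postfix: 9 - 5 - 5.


Left to right (same or higher precedence on left)
Postfix: 9 5 - 5 -


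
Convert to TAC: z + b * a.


Break into single-operator statements:
t1 = b * a
t2 = z + t1


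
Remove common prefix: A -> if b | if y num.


Common prefix: 'if'
Factored: A -> if A', A' -> b | y num


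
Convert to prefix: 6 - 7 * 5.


'*' binds tighter: tree is (- 6 (* 7 5))
Prefix: - 6 * 7 5


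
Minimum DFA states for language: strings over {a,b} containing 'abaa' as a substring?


KMP-style automaton: 4 progress states + 1 absorbing accept = 5
Minimal DFA: 5 states


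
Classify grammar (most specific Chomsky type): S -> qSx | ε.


Single nonterminal LHS, but q^n x^n is not regular
Classification: Type 2 (Context-Free)


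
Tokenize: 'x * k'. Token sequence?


Scan left to right, longest-match per lexeme
Tokens: ID(x), OP(*), ID(k)


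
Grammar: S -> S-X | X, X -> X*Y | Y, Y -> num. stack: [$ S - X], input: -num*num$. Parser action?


handle 'S-X' on top; lookahead ∈ FOLLOW(S) = {-, $}
Action: reduce (S -> S-X)


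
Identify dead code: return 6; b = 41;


statement follows a return and is unreachable
Dead: 'b = 41'


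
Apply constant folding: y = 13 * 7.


13 * 7 = 91 at compile time
Optimized: y = 91


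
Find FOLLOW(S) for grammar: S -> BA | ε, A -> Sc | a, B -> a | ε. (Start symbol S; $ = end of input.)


$ ∈ FOLLOW(S). For each A -> αBβ: add FIRST(β)\{ε} to FOLLOW(B); if β nullable, add FOLLOW(A).
FOLLOW(S) = {$, c}


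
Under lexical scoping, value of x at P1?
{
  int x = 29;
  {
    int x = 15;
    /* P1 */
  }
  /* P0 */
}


x declared in the same block as P1
x = 15


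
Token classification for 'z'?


Pattern: letter/underscore followed by alphanumerics, not a keyword
Type: IDENTIFIER


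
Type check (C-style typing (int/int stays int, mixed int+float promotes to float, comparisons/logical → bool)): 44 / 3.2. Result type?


Operand types: int / float
Rule: mixed int/float promotes to float; int/int stays int
Result type: float


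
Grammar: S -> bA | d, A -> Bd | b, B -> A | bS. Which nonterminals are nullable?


A nonterminal is nullable iff some alternative derives ε (directly, or every symbol in it is nullable)
Nullable: {}


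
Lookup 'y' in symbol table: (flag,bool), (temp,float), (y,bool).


Lookup 'y' → type bool


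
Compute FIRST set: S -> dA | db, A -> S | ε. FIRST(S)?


Per alternative of S: FIRST(dA) = {d}; FIRST(db) = {d}
FIRST(S) = {d}


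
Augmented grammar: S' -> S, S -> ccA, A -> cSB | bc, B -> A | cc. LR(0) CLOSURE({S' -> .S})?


Start: S' -> .S
For each item with dot before a nonterminal B, add B -> .γ for every B-production
Closure: [S' -> .S, S -> .ccA]


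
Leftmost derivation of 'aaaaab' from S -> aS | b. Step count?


Derivation: S => aS => aaS => aaaS => aaaaS => aaaaaS => aaaaab
Steps: 6


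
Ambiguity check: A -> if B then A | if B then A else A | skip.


dangling else: 'if B then if B then skip else skip' parses two ways
Ambiguous


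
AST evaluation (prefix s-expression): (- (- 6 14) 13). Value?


Evaluate inner: (- 6 14) = -8
Evaluate root: (- -8 13) = -21
Result: -21


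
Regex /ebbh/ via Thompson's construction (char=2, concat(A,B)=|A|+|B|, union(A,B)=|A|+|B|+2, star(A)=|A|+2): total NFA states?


Syntax tree has 4 char leaf(s), 0 union(s), 0 star(s)
chars contribute 4×2 = 8; each union adds +2; each star adds +2
Total: 8 + 0 + 0 = 8 states


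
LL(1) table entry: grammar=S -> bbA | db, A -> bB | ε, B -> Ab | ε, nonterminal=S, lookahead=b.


For [S, b]: 'b' ∈ FIRST(bbA)
Entry: S -> bbA


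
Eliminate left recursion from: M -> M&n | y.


Left-recursive alternatives: M&n; non-recursive: y
Introduce M': M -> yM', M' -> &nM' | ε


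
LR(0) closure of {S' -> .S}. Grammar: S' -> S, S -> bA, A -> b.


Start: S' -> .S
For each item with dot before a nonterminal B, add B -> .γ for every B-production
Closure: [S' -> .S, S -> .bA]


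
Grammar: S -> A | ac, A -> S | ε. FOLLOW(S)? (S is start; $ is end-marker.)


$ ∈ FOLLOW(S). For each A -> αBβ: add FIRST(β)\{ε} to FOLLOW(B); if β nullable, add FOLLOW(A).
FOLLOW(S) = {$}


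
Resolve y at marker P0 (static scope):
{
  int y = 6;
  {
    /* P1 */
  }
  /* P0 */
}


y declared in the same block as P0
y = 6


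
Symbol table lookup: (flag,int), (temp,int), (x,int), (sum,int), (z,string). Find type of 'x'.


Lookup 'x' → type int


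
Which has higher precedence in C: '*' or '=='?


'*' is multiplicative (level 10); '==' is equality (level 6)
Higher level binds tighter
'*' has higher precedence than '=='


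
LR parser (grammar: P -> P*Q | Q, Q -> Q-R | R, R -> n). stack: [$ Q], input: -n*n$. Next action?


shift '-' to continue Q -> Q-R
Action: shift


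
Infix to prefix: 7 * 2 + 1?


left-to-right (same/higher precedence on left): tree is (+ (* 7 2) 1)
Prefix: + * 7 2 1


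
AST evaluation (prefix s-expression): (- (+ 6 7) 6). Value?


Evaluate inner: (+ 6 7) = 13
Evaluate root: (- 13 6) = 7
Result: 7


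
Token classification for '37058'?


Pattern: digits only
Type: INTEGER_LITERAL


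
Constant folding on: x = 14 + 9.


14 + 9 = 23 at compile time
Optimized: x = 23


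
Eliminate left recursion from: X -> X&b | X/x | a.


Left-recursive alternatives: X&b, X/x; non-recursive: a
Introduce X': X -> aX', X' -> &bX' | /xX' | ε


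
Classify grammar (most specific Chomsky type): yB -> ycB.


LHS has context (more than one symbol) and |LHS| ≤ |RHS|
Classification: Type 1 (Context-Sensitive)


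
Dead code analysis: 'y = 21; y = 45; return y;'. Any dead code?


first assignment to y is overwritten before any read
Dead: 'y = 21'


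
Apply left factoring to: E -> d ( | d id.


Common prefix: 'd'
Factored: E -> d E', E' -> ( | id


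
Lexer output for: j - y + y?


Scan left to right, longest-match per lexeme
Tokens: ID(j), OP(-), ID(y), OP(+), ID(y)


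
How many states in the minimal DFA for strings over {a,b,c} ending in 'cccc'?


Track the longest suffix of input matching a prefix of 'cccc': 5 classes (prefixes of length 0..4)
Minimal DFA: 5 states


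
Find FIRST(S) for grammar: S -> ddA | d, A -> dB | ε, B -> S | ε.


Per alternative of S: FIRST(ddA) = {d}; FIRST(d) = {d}
FIRST(S) = {d}


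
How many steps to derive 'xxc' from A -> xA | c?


Derivation: A => xA => xxA => xxc
Steps: 3


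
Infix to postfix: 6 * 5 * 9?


Left to right (same or higher precedence on left)
Postfix: 6 5 * 9 *


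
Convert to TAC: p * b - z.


Break into single-operator statements:
t1 = p * b
t2 = t1 - z


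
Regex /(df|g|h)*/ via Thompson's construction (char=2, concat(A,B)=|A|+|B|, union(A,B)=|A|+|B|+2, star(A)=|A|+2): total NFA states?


Syntax tree has 4 char leaf(s), 2 union(s), 1 star(s)
chars contribute 4×2 = 8; each union adds +2; each star adds +2
Total: 8 + 4 + 2 = 14 states


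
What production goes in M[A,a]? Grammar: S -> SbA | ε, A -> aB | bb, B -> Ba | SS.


For [A, a]: 'a' ∈ FIRST(aB)
Entry: A -> aB


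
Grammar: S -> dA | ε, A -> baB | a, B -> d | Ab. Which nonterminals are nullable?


A nonterminal is nullable iff some alternative derives ε (directly, or every symbol in it is nullable)
Nullable: {S}


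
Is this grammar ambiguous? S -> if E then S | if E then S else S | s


dangling else: 'if E then if E then s else s' parses two ways
Ambiguous


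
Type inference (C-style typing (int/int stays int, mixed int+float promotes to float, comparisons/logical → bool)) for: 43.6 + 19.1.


Operand types: float + float
Rule: mixed int/float promotes to float; int/int stays int
Result type: float


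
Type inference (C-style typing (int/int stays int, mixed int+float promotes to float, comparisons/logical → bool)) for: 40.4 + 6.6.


Operand types: float + float
Rule: mixed int/float promotes to float; int/int stays int
Result type: float


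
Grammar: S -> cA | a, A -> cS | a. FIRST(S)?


Per alternative of S: FIRST(cA) = {c}; FIRST(a) = {a}
FIRST(S) = {a, c}


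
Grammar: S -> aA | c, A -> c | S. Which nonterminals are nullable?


A nonterminal is nullable iff some alternative derives ε (directly, or every symbol in it is nullable)
Nullable: {}


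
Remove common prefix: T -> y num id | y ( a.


Common prefix: 'y'
Factored: T -> y T', T' -> num id | ( a


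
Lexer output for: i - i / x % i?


Scan left to right, longest-match per lexeme
Tokens: ID(i), OP(-), ID(i), OP(/), ID(x), OP(%), ID(i)


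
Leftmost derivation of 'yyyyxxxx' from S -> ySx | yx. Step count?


Derivation: S => ySx => yySxx => yyySxxx => yyyyxxxx
Steps: 4


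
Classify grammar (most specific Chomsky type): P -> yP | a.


Right-linear: every RHS is a terminal or a terminal followed by one nonterminal
Classification: Type 3 (Regular)


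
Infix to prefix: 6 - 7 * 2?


'*' binds tighter: tree is (- 6 (* 7 2))
Prefix: - 6 * 7 2


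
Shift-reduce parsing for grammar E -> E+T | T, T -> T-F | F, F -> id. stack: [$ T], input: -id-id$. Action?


shift '-' to continue T -> T-F
Action: shift


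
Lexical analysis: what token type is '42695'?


Pattern: digits only
Type: INTEGER_LITERAL


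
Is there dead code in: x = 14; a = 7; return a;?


x is assigned but never read
Dead: 'x = 14'


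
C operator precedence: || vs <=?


'<=' is relational (level 7); '||' is logical OR (level 1)
Higher level binds tighter
'<=' has higher precedence than '||'


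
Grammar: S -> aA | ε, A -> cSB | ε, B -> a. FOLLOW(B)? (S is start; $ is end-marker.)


$ ∈ FOLLOW(S). For each A -> αBβ: add FIRST(β)\{ε} to FOLLOW(B); if β nullable, add FOLLOW(A).
FOLLOW(B) = {$, a}


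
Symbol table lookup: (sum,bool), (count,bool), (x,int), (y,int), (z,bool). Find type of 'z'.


Lookup 'z' → type bool


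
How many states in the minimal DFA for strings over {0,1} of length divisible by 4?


Track length mod 4: states 0..3, accept at 0
Minimal DFA: 4 states


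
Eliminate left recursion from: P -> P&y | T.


Left-recursive alternatives: P&y; non-recursive: T
Introduce P': P -> TP', P' -> &yP' | ε


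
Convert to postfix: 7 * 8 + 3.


Left to right (same or higher precedence on left)
Postfix: 7 8 * 3 +


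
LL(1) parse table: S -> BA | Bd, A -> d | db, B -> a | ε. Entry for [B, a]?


For [B, a]: 'a' ∈ FIRST(a)
Entry: B -> a


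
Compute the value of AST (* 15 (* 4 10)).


Evaluate inner: (* 4 10) = 40
Evaluate root: (* 15 40) = 600
Result: 600


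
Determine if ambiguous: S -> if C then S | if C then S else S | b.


dangling else: 'if C then if C then b else b' parses two ways
Ambiguous


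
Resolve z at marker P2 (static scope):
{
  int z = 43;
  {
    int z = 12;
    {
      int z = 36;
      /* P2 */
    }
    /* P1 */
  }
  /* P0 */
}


z declared in the same block as P2
z = 36


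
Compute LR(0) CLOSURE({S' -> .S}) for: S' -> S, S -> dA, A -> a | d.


Start: S' -> .S
For each item with dot before a nonterminal B, add B -> .γ for every B-production
Closure: [S' -> .S, S -> .dA]


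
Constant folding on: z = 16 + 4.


16 + 4 = 20 at compile time
Optimized: z = 20


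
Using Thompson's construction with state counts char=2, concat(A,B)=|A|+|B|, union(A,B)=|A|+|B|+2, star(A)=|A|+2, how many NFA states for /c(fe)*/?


Syntax tree has 3 char leaf(s), 0 union(s), 1 star(s)
chars contribute 3×2 = 6; each union adds +2; each star adds +2
Total: 6 + 0 + 2 = 8 states


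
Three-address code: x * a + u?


Break into single-operator statements:
t1 = x * a
t2 = t1 + u


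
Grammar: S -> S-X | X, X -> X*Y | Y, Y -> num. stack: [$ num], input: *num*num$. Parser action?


'num' on top is the handle for Y -> num
Action: reduce (Y -> num)


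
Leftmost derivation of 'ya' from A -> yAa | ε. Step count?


Derivation: A => yAa => ya
Steps: 2


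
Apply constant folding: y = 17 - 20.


17 - 20 = -3 at compile time
Optimized: y = -3


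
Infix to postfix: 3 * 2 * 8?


Left to right (same or higher precedence on left)
Postfix: 3 2 * 8 *


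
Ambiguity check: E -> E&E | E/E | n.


'n&n/n' has two parse trees (no precedence encoded between & and /)
Ambiguous


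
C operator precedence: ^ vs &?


'&' is bitwise AND (level 5); '^' is bitwise XOR (level 4)
Higher level binds tighter
'&' has higher precedence than '^'


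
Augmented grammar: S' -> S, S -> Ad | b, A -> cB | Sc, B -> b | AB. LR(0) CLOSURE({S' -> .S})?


Start: S' -> .S
For each item with dot before a nonterminal B, add B -> .γ for every B-production
Closure: [S' -> .S, S -> .Ad, S -> .b, A -> .cB, A -> .Sc]


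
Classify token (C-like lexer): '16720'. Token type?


Pattern: digits only
Type: INTEGER_LITERAL


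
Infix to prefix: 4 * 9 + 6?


left-to-right (same/higher precedence on left): tree is (+ (* 4 9) 6)
Prefix: + * 4 9 6


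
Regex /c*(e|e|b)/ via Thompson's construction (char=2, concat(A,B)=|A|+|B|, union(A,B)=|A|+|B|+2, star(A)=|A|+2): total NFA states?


Syntax tree has 4 char leaf(s), 2 union(s), 1 star(s)
chars contribute 4×2 = 8; each union adds +2; each star adds +2
Total: 8 + 4 + 2 = 14 states


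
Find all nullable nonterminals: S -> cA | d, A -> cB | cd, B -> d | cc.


A nonterminal is nullable iff some alternative derives ε (directly, or every symbol in it is nullable)
Nullable: {}


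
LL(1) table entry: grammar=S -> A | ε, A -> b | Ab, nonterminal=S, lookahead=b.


For [S, b]: 'b' ∈ FIRST(A)
Entry: S -> A


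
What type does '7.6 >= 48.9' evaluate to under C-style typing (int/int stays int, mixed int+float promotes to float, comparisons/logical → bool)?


Operand types: float >= float
Rule: comparison yields bool
Result type: bool


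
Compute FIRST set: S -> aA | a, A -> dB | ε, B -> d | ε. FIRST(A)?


Per alternative of A: FIRST(dB) = {d}; FIRST(ε) = {ε}
FIRST(A) = {d, ε}


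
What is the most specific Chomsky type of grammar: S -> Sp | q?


Left-linear: every RHS is a terminal or one nonterminal followed by a terminal
Classification: Type 3 (Regular)


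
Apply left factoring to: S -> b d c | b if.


Common prefix: 'b'
Factored: S -> b S', S' -> d c | if


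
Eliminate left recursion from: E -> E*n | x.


Left-recursive alternatives: E*n; non-recursive: x
Introduce E': E -> xE', E' -> *nE' | ε


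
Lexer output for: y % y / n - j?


Scan left to right, longest-match per lexeme
Tokens: ID(y), OP(%), ID(y), OP(/), ID(n), OP(-), ID(j)


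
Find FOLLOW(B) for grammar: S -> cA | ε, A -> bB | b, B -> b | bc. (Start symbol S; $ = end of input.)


$ ∈ FOLLOW(S). For each A -> αBβ: add FIRST(β)\{ε} to FOLLOW(B); if β nullable, add FOLLOW(A).
FOLLOW(B) = {$}


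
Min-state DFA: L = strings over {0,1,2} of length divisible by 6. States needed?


Track length mod 6: states 0..5, accept at 0
Minimal DFA: 6 states


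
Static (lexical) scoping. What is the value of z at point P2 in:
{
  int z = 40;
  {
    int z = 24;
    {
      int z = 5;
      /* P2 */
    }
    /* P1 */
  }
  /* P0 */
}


z declared in the same block as P2
z = 5


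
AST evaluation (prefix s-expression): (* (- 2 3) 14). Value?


Evaluate inner: (- 2 3) = -1
Evaluate root: (* -1 14) = -14
Result: -14


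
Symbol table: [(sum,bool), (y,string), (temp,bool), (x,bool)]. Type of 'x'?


Lookup 'x' → type bool


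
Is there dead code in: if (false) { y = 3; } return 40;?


condition is constant false, so the whole block is unreachable
Dead: 'if (false) { y = 3; }'


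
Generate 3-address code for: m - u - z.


Break into single-operator statements:
t1 = m - u
t2 = t1 - z


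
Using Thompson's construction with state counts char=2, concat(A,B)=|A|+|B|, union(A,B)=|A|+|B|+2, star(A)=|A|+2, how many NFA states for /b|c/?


Syntax tree has 2 char leaf(s), 1 union(s), 0 star(s)
chars contribute 2×2 = 4; each union adds +2; each star adds +2
Total: 4 + 2 + 0 = 6 states


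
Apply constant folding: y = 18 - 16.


18 - 16 = 2 at compile time
Optimized: y = 2


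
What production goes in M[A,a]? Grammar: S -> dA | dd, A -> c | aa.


For [A, a]: 'a' ∈ FIRST(aa)
Entry: A -> aa


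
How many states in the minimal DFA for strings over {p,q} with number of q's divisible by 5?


Track (count of q) mod 5: states 0..4, accept at 0
Minimal DFA: 5 states


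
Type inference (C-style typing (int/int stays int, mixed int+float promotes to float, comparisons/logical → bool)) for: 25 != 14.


Operand types: int != int
Rule: comparison yields bool
Result type: bool


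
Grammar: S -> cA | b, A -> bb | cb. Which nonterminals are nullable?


A nonterminal is nullable iff some alternative derives ε (directly, or every symbol in it is nullable)
Nullable: {}


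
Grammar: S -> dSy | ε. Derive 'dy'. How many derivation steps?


Derivation: S => dSy => dy
Steps: 2


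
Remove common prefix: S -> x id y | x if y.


Common prefix: 'x'
Factored: S -> x S', S' -> id y | if y


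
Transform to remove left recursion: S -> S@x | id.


Left-recursive alternatives: S@x; non-recursive: id
Introduce S': S -> idS', S' -> @xS' | ε


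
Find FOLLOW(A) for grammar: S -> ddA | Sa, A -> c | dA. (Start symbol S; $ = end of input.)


$ ∈ FOLLOW(S). For each A -> αBβ: add FIRST(β)\{ε} to FOLLOW(B); if β nullable, add FOLLOW(A).
FOLLOW(A) = {$, a}


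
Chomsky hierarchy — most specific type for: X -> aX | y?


Right-linear: every RHS is a terminal or a terminal followed by one nonterminal
Classification: Type 3 (Regular)


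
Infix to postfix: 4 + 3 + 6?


Left to right (same or higher precedence on left)
Postfix: 4 3 + 6 +


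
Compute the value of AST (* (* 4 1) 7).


Evaluate inner: (* 4 1) = 4
Evaluate root: (* 4 7) = 28
Result: 28


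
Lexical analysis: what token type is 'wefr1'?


Pattern: letter/underscore followed by alphanumerics, not a keyword
Type: IDENTIFIER


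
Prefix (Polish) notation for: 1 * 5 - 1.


left-to-right (same/higher precedence on left): tree is (- (* 1 5) 1)
Prefix: - * 1 5 1


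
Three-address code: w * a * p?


Break into single-operator statements:
t1 = w * a
t2 = t1 * p


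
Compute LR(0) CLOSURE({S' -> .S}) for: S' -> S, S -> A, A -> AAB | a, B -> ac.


Start: S' -> .S
For each item with dot before a nonterminal B, add B -> .γ for every B-production
Closure: [S' -> .S, S -> .A, A -> .AAB, A -> .a]


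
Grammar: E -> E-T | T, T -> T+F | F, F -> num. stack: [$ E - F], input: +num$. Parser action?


'F' (not preceded by T+) is the handle for T -> F
Action: reduce (T -> F)


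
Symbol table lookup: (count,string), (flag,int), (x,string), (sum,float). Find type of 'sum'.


Lookup 'sum' → type float


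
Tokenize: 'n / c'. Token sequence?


Scan left to right, longest-match per lexeme
Tokens: ID(n), OP(/), ID(c)


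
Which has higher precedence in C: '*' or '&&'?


'*' is multiplicative (level 10); '&&' is logical AND (level 2)
Higher level binds tighter
'*' has higher precedence than '&&'


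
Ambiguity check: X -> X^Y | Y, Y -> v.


precedence layered via separate nonterminal Y: deterministic
Unambiguous


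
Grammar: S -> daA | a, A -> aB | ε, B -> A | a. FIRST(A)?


Per alternative of A: FIRST(aB) = {a}; FIRST(ε) = {ε}
FIRST(A) = {a, ε}


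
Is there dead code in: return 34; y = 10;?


statement follows a return and is unreachable
Dead: 'y = 10'


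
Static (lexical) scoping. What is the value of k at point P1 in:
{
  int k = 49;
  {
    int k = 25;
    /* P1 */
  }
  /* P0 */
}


k declared in the same block as P1
k = 25


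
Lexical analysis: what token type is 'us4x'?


Pattern: letter/underscore followed by alphanumerics, not a keyword
Type: IDENTIFIER


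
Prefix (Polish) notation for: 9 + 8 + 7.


left-to-right (same/higher precedence on left): tree is (+ (+ 9 8) 7)
Prefix: + + 9 8 7


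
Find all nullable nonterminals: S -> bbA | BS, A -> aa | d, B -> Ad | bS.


A nonterminal is nullable iff some alternative derives ε (directly, or every symbol in it is nullable)
Nullable: {}


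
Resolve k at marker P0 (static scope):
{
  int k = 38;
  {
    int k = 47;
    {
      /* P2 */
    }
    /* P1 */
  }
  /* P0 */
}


k declared in the same block as P0
k = 38


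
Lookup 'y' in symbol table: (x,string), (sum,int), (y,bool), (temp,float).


Lookup 'y' → type bool


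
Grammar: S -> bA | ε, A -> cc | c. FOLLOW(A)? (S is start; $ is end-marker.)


$ ∈ FOLLOW(S). For each A -> αBβ: add FIRST(β)\{ε} to FOLLOW(B); if β nullable, add FOLLOW(A).
FOLLOW(A) = {$}


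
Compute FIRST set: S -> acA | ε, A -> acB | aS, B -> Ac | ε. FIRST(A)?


Per alternative of A: FIRST(acB) = {a}; FIRST(aS) = {a}
FIRST(A) = {a}


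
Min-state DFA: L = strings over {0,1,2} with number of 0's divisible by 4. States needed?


Track (count of 0) mod 4: states 0..3, accept at 0
Minimal DFA: 4 states


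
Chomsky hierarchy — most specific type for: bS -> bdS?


LHS has context (more than one symbol) and |LHS| ≤ |RHS|
Classification: Type 1 (Context-Sensitive)


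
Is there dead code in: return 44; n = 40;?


statement follows a return and is unreachable
Dead: 'n = 40'


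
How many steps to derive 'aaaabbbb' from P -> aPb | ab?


Derivation: P => aPb => aaPbb => aaaPbbb => aaaabbbb
Steps: 4


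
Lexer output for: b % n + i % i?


Scan left to right, longest-match per lexeme
Tokens: ID(b), OP(%), ID(n), OP(+), ID(i), OP(%), ID(i)


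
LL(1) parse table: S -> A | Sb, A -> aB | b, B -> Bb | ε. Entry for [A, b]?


For [A, b]: 'b' ∈ FIRST(b)
Entry: A -> b


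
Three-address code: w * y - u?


Break into single-operator statements:
t1 = w * y
t2 = t1 - u


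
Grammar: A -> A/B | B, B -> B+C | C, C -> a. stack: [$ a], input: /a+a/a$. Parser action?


'a' on top is the handle for C -> a
Action: reduce (C -> a)


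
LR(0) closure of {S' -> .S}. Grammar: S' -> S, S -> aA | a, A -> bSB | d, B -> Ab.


Start: S' -> .S
For each item with dot before a nonterminal B, add B -> .γ for every B-production
Closure: [S' -> .S, S -> .aA, S -> .a]


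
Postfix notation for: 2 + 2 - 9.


Left to right (same or higher precedence on left)
Postfix: 2 2 + 9 -


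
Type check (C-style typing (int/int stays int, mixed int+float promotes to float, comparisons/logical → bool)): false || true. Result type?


Operand types: bool || bool
Rule: logical operators take bool operands and yield bool
Result type: bool


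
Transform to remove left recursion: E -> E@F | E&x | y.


Left-recursive alternatives: E@F, E&x; non-recursive: y
Introduce E': E -> yE', E' -> @FE' | &xE' | ε


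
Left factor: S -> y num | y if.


Common prefix: 'y'
Factored: S -> y S', S' -> num | if


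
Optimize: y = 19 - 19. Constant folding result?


19 - 19 = 0 at compile time
Optimized: y = 0


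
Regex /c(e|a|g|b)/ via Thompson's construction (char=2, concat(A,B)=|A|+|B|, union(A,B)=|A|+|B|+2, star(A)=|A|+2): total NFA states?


Syntax tree has 5 char leaf(s), 3 union(s), 0 star(s)
chars contribute 5×2 = 10; each union adds +2; each star adds +2
Total: 10 + 6 + 0 = 16 states


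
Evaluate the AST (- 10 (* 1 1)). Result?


Evaluate inner: (* 1 1) = 1
Evaluate root: (- 10 1) = 9
Result: 9


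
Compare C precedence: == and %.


'%' is multiplicative (level 10); '==' is equality (level 6)
Higher level binds tighter
'%' has higher precedence than '=='


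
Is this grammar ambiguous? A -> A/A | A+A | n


'n/n+n' has two parse trees (no precedence encoded between / and +)
Ambiguous


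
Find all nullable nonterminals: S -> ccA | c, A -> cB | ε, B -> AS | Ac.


A nonterminal is nullable iff some alternative derives ε (directly, or every symbol in it is nullable)
Nullable: {A}


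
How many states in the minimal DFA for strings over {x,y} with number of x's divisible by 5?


Track (count of x) mod 5: states 0..4, accept at 0
Minimal DFA: 5 states


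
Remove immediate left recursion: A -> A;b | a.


Left-recursive alternatives: A;b; non-recursive: a
Introduce A': A -> aA', A' -> ;bA' | ε


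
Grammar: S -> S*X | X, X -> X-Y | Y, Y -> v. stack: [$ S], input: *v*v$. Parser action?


shift '*' to continue S -> S*X
Action: shift


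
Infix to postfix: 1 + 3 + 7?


Left to right (same or higher precedence on left)
Postfix: 1 3 + 7 +


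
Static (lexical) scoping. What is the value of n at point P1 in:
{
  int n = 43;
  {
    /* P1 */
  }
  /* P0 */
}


P1's block does not declare n; resolves to the enclosing declaration at depth 0
n = 43


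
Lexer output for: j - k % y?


Scan left to right, longest-match per lexeme
Tokens: ID(j), OP(-), ID(k), OP(%), ID(y)


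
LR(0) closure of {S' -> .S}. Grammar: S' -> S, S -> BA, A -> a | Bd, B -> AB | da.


Start: S' -> .S
For each item with dot before a nonterminal B, add B -> .γ for every B-production
Closure: [S' -> .S, S -> .BA, B -> .AB, B -> .da, A -> .a, A -> .Bd]


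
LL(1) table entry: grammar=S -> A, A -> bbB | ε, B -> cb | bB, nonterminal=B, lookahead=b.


For [B, b]: 'b' ∈ FIRST(bB)
Entry: B -> bB


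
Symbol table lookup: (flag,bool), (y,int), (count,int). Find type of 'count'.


Lookup 'count' → type int


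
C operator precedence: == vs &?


'==' is equality (level 6); '&' is bitwise AND (level 5)
Higher level binds tighter
'==' has higher precedence than '&'


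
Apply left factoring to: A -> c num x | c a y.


Common prefix: 'c'
Factored: A -> c A', A' -> num x | a y


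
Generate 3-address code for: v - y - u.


Break into single-operator statements:
t1 = v - y
t2 = t1 - u


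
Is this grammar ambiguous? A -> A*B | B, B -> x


precedence layered via separate nonterminal B: deterministic
Unambiguous


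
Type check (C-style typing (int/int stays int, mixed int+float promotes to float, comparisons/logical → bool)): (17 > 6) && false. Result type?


Operand types: bool && bool
Rule: logical operators take bool operands and yield bool
Result type: bool


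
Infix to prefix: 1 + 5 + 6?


left-to-right (same/higher precedence on left): tree is (+ (+ 1 5) 6)
Prefix: + + 1 5 6


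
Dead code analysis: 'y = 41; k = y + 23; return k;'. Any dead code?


y is read by k's definition; k is returned
No dead code


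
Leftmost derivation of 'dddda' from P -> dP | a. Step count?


Derivation: P => dP => ddP => dddP => ddddP => dddda
Steps: 5


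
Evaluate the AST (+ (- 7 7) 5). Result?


Evaluate inner: (- 7 7) = 0
Evaluate root: (+ 0 5) = 5
Result: 5


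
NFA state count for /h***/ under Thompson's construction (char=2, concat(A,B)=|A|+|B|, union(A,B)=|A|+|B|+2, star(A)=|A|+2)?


Syntax tree has 1 char leaf(s), 0 union(s), 3 star(s)
chars contribute 1×2 = 2; each union adds +2; each star adds +2
Total: 2 + 0 + 6 = 8 states


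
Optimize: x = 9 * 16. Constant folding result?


9 * 16 = 144 at compile time
Optimized: x = 144


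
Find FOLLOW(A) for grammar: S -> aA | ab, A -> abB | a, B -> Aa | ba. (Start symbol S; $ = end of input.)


$ ∈ FOLLOW(S). For each A -> αBβ: add FIRST(β)\{ε} to FOLLOW(B); if β nullable, add FOLLOW(A).
FOLLOW(A) = {$, a}


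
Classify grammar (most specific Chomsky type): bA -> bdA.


LHS has context (more than one symbol) and |LHS| ≤ |RHS|
Classification: Type 1 (Context-Sensitive)


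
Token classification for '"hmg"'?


Pattern: double-quoted sequence
Type: STRING_LITERAL


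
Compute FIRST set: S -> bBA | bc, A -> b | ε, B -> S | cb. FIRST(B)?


Per alternative of B: FIRST(S) = {b}; FIRST(cb) = {c}
FIRST(B) = {b, c}


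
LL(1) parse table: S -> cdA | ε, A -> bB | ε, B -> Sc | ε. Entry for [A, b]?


For [A, b]: 'b' ∈ FIRST(bB)
Entry: A -> bB


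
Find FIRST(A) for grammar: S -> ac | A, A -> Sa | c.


Per alternative of A: FIRST(Sa) = {a, c}; FIRST(c) = {c}
FIRST(A) = {a, c}


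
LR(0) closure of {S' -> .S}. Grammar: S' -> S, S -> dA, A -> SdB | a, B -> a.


Start: S' -> .S
For each item with dot before a nonterminal B, add B -> .γ for every B-production
Closure: [S' -> .S, S -> .dA]


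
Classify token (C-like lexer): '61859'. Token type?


Pattern: digits only
Type: INTEGER_LITERAL


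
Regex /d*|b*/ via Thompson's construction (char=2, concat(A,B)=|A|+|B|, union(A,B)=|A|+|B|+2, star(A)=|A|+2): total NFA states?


Syntax tree has 2 char leaf(s), 1 union(s), 2 star(s)
chars contribute 2×2 = 4; each union adds +2; each star adds +2
Total: 4 + 2 + 4 = 10 states


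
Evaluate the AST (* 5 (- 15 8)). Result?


Evaluate inner: (- 15 8) = 7
Evaluate root: (* 5 7) = 35
Result: 35


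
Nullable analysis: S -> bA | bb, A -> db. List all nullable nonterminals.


A nonterminal is nullable iff some alternative derives ε (directly, or every symbol in it is nullable)
Nullable: {}


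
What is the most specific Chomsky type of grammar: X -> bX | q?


Right-linear: every RHS is a terminal or a terminal followed by one nonterminal
Classification: Type 3 (Regular)


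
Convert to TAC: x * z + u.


Break into single-operator statements:
t1 = x * z
t2 = t1 + u


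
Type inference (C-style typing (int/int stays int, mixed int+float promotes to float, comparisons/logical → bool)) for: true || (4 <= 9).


Operand types: bool || bool
Rule: logical operators take bool operands and yield bool
Result type: bool


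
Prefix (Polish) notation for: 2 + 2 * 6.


'*' binds tighter: tree is (+ 2 (* 2 6))
Prefix: + 2 * 2 6


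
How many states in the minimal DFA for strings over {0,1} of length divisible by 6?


Track length mod 6: states 0..5, accept at 0
Minimal DFA: 6 states


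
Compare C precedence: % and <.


'%' is multiplicative (level 10); '<' is relational (level 7)
Higher level binds tighter
'%' has higher precedence than '<'


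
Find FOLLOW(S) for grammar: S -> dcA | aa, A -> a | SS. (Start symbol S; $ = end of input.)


$ ∈ FOLLOW(S). For each A -> αBβ: add FIRST(β)\{ε} to FOLLOW(B); if β nullable, add FOLLOW(A).
FOLLOW(S) = {$, a, d}


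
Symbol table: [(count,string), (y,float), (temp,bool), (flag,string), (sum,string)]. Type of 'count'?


Lookup 'count' → type string


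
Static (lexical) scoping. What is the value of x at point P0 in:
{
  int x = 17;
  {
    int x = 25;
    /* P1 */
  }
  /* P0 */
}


x declared in the same block as P0
x = 17


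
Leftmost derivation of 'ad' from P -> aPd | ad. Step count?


Derivation: P => ad
Steps: 1


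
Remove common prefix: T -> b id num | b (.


Common prefix: 'b'
Factored: T -> b T', T' -> id num | (


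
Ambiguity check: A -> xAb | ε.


balanced x^n…b^n: each string has a unique parse
Unambiguous


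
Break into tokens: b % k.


Scan left to right, longest-match per lexeme
Tokens: ID(b), OP(%), ID(k)


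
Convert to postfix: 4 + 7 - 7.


Left to right (same or higher precedence on left)
Postfix: 4 7 + 7 -


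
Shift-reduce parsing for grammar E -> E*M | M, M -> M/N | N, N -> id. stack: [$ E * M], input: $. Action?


handle 'E*M' on top; lookahead ∈ FOLLOW(E) = {*, $}
Action: reduce (E -> E*M)


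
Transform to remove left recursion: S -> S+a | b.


Left-recursive alternatives: S+a; non-recursive: b
Introduce S': S -> bS', S' -> +aS' | ε


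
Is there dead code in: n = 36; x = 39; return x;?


n is assigned but never read
Dead: 'n = 36'


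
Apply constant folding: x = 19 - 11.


19 - 11 = 8 at compile time
Optimized: x = 8


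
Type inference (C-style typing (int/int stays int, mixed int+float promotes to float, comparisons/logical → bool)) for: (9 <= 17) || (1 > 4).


Operand types: bool || bool
Rule: logical operators take bool operands and yield bool
Result type: bool


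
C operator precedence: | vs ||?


'|' is bitwise OR (level 3); '||' is logical OR (level 1)
Higher level binds tighter
'|' has higher precedence than '||'


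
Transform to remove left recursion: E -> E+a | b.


Left-recursive alternatives: E+a; non-recursive: b
Introduce E': E -> bE', E' -> +aE' | ε


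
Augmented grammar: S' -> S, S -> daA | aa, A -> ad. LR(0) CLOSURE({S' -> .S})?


Start: S' -> .S
For each item with dot before a nonterminal B, add B -> .γ for every B-production
Closure: [S' -> .S, S -> .daA, S -> .aa]


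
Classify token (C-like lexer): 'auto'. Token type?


Pattern: reserved word
Type: KEYWORD


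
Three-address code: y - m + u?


Break into single-operator statements:
t1 = y - m
t2 = t1 + u


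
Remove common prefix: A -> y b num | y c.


Common prefix: 'y'
Factored: A -> y A', A' -> b num | c


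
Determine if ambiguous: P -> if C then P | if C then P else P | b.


dangling else: 'if C then if C then b else b' parses two ways
Ambiguous


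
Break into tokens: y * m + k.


Scan left to right, longest-match per lexeme
Tokens: ID(y), OP(*), ID(m), OP(+), ID(k)


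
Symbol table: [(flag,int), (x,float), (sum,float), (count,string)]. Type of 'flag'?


Lookup 'flag' → type int


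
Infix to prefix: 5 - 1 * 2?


'*' binds tighter: tree is (- 5 (* 1 2))
Prefix: - 5 * 1 2


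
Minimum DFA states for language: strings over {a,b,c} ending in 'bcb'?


Track the longest suffix of input matching a prefix of 'bcb': 4 classes (prefixes of length 0..3)
Minimal DFA: 4 states


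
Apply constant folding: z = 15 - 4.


15 - 4 = 11 at compile time
Optimized: z = 11


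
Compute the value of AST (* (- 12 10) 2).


Evaluate inner: (- 12 10) = 2
Evaluate root: (* 2 2) = 4
Result: 4


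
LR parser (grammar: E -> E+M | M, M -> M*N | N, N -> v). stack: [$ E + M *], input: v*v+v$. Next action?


no handle; shift 'v'
Action: shift


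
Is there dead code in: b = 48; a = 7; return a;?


b is assigned but never read
Dead: 'b = 48'


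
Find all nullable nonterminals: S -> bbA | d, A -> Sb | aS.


A nonterminal is nullable iff some alternative derives ε (directly, or every symbol in it is nullable)
Nullable: {}


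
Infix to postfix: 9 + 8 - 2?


Left to right (same or higher precedence on left)
Postfix: 9 8 + 2 -


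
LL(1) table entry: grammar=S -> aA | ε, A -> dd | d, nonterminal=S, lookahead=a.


For [S, a]: 'a' ∈ FIRST(aA)
Entry: S -> aA


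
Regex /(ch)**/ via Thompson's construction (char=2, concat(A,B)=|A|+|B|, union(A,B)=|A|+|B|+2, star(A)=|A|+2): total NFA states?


Syntax tree has 2 char leaf(s), 0 union(s), 2 star(s)
chars contribute 2×2 = 4; each union adds +2; each star adds +2
Total: 4 + 0 + 4 = 8 states


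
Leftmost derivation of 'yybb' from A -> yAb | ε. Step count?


Derivation: A => yAb => yyAbb => yybb
Steps: 3


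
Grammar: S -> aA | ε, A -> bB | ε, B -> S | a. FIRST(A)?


Per alternative of A: FIRST(bB) = {b}; FIRST(ε) = {ε}
FIRST(A) = {b, ε}


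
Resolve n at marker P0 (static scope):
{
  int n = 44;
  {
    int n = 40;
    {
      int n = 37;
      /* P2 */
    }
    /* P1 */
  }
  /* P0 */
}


n declared in the same block as P0
n = 44


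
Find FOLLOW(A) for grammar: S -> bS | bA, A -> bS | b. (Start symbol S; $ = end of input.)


$ ∈ FOLLOW(S). For each A -> αBβ: add FIRST(β)\{ε} to FOLLOW(B); if β nullable, add FOLLOW(A).
FOLLOW(A) = {$}


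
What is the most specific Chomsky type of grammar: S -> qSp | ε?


Single nonterminal LHS, but q^n p^n is not regular
Classification: Type 2 (Context-Free)


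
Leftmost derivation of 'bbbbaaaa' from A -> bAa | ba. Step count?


Derivation: A => bAa => bbAaa => bbbAaaa => bbbbaaaa
Steps: 4


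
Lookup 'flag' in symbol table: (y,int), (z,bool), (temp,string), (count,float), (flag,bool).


Lookup 'flag' → type bool


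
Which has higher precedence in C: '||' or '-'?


'-' is additive (level 9); '||' is logical OR (level 1)
Higher level binds tighter
'-' has higher precedence than '||'


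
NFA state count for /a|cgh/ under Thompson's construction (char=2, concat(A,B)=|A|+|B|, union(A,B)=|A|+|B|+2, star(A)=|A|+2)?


Syntax tree has 4 char leaf(s), 1 union(s), 0 star(s)
chars contribute 4×2 = 8; each union adds +2; each star adds +2
Total: 8 + 2 + 0 = 10 states


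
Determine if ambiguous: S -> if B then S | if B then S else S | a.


dangling else: 'if B then if B then a else a' parses two ways
Ambiguous


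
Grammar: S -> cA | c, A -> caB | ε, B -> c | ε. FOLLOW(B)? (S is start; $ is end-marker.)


$ ∈ FOLLOW(S). For each A -> αBβ: add FIRST(β)\{ε} to FOLLOW(B); if β nullable, add FOLLOW(A).
FOLLOW(B) = {$}


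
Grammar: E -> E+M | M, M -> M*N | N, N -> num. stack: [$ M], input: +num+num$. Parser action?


lookahead ∉ {*} so M won't extend; reduce E -> M
Action: reduce (E -> M)


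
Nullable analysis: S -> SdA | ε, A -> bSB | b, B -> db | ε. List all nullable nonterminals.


A nonterminal is nullable iff some alternative derives ε (directly, or every symbol in it is nullable)
Nullable: {B, S}


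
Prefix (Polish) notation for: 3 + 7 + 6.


left-to-right (same/higher precedence on left): tree is (+ (+ 3 7) 6)
Prefix: + + 3 7 6


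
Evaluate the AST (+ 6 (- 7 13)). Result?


Evaluate inner: (- 7 13) = -6
Evaluate root: (+ 6 -6) = 0
Result: 0


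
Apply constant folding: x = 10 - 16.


10 - 16 = -6 at compile time
Optimized: x = -6


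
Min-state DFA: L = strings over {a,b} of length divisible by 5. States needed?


Track length mod 5: states 0..4, accept at 0
Minimal DFA: 5 states


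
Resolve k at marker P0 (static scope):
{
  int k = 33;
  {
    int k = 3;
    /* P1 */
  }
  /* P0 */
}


k declared in the same block as P0
k = 33


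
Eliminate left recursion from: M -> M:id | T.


Left-recursive alternatives: M:id; non-recursive: T
Introduce M': M -> TM', M' -> :idM' | ε


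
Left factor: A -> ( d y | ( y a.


Common prefix: '('
Factored: A -> ( A', A' -> d y | y a


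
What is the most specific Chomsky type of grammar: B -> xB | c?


Right-linear: every RHS is a terminal or a terminal followed by one nonterminal
Classification: Type 3 (Regular)
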